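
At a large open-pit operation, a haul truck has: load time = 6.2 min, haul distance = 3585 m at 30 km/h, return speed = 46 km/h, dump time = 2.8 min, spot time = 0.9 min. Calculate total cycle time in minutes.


Convert haul speed to m/min: 30 * 1000/60 = 500 m/min
Haul time = 3585 / 500 = 7.17 min
Convert return speed to m/min: 46 * 1000/60 = 766.6666667 m/min
Return time = 3585 / 766.6666667 = 4.676086957 min
Total cycle time:
= 6.2 + 7.17 + 2.8 + 4.676086957 + 0.9
= 21.7461 min

21.7461 min


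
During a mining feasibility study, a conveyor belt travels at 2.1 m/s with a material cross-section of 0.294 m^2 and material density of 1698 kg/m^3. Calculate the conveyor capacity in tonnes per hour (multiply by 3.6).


Volumetric flow = speed * area
= 2.1 * 0.294 = 0.6174 m^3/s
Mass flow = volumetric * density
= 0.6174 * 1698 = 1048.3452 kg/s
Convert to t/h: multiply by 3.6
Capacity = 1048.3452 * 3.6
= 3774.0427 t/h

3774.0427 t/h


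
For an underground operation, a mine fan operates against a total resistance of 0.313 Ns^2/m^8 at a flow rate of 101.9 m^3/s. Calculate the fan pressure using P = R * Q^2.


Compute Q^2:
Q^2 = 101.9^2 = 10383.61
Compute pressure:
P = R * Q^2 = 0.313 * 10383.61
= 3250.0699 Pa

3250.0699 Pa


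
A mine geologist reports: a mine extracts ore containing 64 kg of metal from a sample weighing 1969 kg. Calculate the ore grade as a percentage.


3.2504%

Ore grade = (metal mass / ore mass) * 100
= (64 / 1969) * 100
= 0.03250380904 * 100
= 3.2504%


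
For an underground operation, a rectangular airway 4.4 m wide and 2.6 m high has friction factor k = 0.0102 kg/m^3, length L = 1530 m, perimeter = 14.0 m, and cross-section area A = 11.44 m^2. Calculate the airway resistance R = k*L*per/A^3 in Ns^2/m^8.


0.1459 Ns^2/m^8

Compute the numerator:
k * L * per = 0.0102 * 1530 * 14.0
= 218.484
Compute the denominator:
A^3 = 11.44^3 = 1497.193984
Resistance:
R = 218.484 / 1497.193984
= 0.1459 Ns^2/m^8


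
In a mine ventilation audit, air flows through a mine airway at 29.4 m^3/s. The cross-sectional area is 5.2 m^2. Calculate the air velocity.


Velocity = flow rate / cross-sectional area
= 29.4 / 5.2
= 5.6538 m/s

5.6538 m/s


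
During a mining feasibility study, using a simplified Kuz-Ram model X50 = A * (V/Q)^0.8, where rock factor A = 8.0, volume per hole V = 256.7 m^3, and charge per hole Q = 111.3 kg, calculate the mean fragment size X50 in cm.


Compute V/Q:
V/Q = 256.7 / 111.3 = 2.306379155
Raise to the power 0.8:
(V/Q)^0.8 = 2.306379155^0.8 = 1.951392194
Multiply by A:
X50 = 8.0 * 1.951392194
= 15.6111 cm

15.6111 cm


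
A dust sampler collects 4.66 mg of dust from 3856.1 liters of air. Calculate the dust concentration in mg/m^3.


Convert liters to m^3: 1 m^3 = 1000 L
Concentration = mass / volume * 1000
= 4.66 / 3856.1 * 1000
= 0.001208474884 * 1000
= 1.2085 mg/m^3

1.2085 mg/m^3


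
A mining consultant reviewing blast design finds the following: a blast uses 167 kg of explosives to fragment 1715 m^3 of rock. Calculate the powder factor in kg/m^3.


Powder factor = explosive mass / rock volume
= 167 / 1715
= 0.0974 kg/m^3

0.0974 kg/m^3


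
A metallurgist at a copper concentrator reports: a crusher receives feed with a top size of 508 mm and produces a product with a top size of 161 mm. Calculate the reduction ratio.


3.1553

Reduction ratio = feed size / product size
= 508 / 161
= 3.1553


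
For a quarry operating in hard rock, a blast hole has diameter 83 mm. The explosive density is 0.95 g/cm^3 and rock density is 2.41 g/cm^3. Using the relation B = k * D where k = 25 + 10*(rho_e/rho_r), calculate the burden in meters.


2.4022 m

First, compute k:
rho_e / rho_r = 0.95 / 2.41 = 0.3941908714
k = 25 + 10 * 0.3941908714 = 28.94190871
Then, compute burden:
B = k * D / 1000 = 28.94190871 * 83 / 1000
= 2402.178423 / 1000
= 2.4022 m


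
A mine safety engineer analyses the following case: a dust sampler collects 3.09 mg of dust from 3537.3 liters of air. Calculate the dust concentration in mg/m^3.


0.8735 mg/m^3

Convert liters to m^3: 1 m^3 = 1000 L
Concentration = mass / volume * 1000
= 3.09 / 3537.3 * 1000
= 0.0008735476211 * 1000
= 0.8735 mg/m^3


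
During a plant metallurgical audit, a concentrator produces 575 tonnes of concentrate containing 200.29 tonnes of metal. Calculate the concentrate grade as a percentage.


34.833%

Grade = (metal in concentrate / concentrate mass) * 100
= (200.29 / 575) * 100
= 0.3483304348 * 100
= 34.833%


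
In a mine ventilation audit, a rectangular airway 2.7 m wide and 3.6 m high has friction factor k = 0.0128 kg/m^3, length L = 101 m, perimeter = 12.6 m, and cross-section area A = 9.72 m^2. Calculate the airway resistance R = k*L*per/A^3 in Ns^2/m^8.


Compute the numerator:
k * L * per = 0.0128 * 101 * 12.6
= 16.28928
Compute the denominator:
A^3 = 9.72^3 = 918.330048
Resistance:
R = 16.28928 / 918.330048
= 0.0177 Ns^2/m^8

0.0177 Ns^2/m^8


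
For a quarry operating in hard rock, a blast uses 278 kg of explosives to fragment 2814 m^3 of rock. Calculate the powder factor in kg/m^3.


0.0988 kg/m^3

Powder factor = explosive mass / rock volume
= 278 / 2814
= 0.0988 kg/m^3


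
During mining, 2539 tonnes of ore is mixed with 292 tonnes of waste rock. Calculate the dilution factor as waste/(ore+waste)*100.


10.3144%

Total material = ore + waste
= 2539 + 292 = 2831 tonnes
Dilution = waste / total * 100
= 292 / 2831 * 100
= 0.1031437655 * 100
= 10.3144%


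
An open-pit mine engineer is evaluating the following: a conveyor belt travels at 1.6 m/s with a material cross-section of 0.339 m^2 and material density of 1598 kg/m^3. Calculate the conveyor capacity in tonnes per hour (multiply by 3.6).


3120.3187 t/h

Volumetric flow = speed * area
= 1.6 * 0.339 = 0.5424 m^3/s
Mass flow = volumetric * density
= 0.5424 * 1598 = 866.7552 kg/s
Convert to t/h: multiply by 3.6
Capacity = 866.7552 * 3.6
= 3120.3187 t/h


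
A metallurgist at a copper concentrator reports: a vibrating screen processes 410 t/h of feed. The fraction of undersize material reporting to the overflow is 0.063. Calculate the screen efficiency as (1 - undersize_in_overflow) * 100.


Screen efficiency = (1 - fraction of undersize in overflow) * 100
= (1 - 0.063) * 100
= 0.937 * 100
= 93.7%

93.7%


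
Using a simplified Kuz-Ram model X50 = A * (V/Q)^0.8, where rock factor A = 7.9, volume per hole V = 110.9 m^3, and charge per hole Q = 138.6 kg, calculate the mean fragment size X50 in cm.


6.6094 cm

Compute V/Q:
V/Q = 110.9 / 138.6 = 0.8001443001
Raise to the power 0.8:
(V/Q)^0.8 = 0.8001443001^0.8 = 0.8366323486
Multiply by A:
X50 = 7.9 * 0.8366323486
= 6.6094 cm


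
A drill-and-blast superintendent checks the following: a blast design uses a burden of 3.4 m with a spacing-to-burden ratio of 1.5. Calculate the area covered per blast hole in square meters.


17.34 m^2

First, find the spacing:
Spacing = burden * ratio = 3.4 * 1.5
= 5.1 m
Then, calculate the area:
Area = burden * spacing = 3.4 * 5.1
= 17.34 m^2


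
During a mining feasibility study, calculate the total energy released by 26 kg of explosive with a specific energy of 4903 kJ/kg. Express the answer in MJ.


127.478 MJ

Energy = mass * specific_energy / 1000
= 26 * 4903 / 1000
= 127478 / 1000
= 127.478 MJ


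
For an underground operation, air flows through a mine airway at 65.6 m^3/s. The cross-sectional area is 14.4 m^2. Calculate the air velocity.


4.5556 m/s

Velocity = flow rate / cross-sectional area
= 65.6 / 14.4
= 4.5556 m/s


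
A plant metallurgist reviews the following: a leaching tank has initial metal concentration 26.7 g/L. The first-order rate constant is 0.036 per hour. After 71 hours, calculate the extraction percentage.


Compute the exponent:
-k * t = -0.036 * 71 = -2.556
Remaining concentration:
C = 26.7 * exp(-2.556)
= 26.7 * 0.07761457867
= 2.07230925 g/L
Extracted = 26.7 - 2.07230925 = 24.62769075 g/L
Extraction % = 24.62769075 / 26.7 * 100
= 92.2385%

92.2385%


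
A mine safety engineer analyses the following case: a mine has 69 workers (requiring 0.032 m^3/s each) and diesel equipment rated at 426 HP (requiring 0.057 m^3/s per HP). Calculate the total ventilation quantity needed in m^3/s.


Airflow for workers:
Q_people = 69 * 0.032 = 2.208 m^3/s
Airflow for diesel equipment:
Q_diesel = 426 * 0.057 = 24.282 m^3/s
Total ventilation:
Q_total = 2.208 + 24.282
= 26.49 m^3/s

26.49 m^3/s


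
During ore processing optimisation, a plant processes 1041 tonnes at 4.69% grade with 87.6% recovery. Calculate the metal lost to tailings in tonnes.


6.054 tonnes

Total metal in feed:
= 1041 * 4.69 / 100 = 48.8229 tonnes
Metal recovered:
= 48.8229 * 87.6 / 100 = 42.7688604 tonnes
Metal lost to tailings:
= 48.8229 - 42.7688604
= 6.054 tonnes


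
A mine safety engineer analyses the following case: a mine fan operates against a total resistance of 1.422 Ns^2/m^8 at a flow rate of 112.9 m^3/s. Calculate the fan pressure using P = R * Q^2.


Compute Q^2:
Q^2 = 112.9^2 = 12746.41
Compute pressure:
P = R * Q^2 = 1.422 * 12746.41
= 18125.395 Pa

18125.395 Pa


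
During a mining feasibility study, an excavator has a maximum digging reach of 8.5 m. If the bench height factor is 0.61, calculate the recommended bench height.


Bench height = reach * factor
= 8.5 * 0.61
= 5.185 m

5.185 m


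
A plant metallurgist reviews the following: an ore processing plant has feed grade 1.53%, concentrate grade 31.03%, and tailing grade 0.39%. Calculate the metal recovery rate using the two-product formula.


75.4582%

Using the two-product formula:
R = 100 * c * (f - t) / (f * (c - t))
Numerator = 100 * 31.03 * (1.53 - 0.39)
= 100 * 31.03 * 1.14
= 3537.42
Denominator = 1.53 * (31.03 - 0.39)
= 1.53 * 30.64
= 46.8792
R = 3537.42 / 46.8792
= 75.4582%


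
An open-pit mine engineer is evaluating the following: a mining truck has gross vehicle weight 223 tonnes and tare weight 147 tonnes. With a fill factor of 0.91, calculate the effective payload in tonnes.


69.16 tonnes

Maximum payload = gross - tare
= 223 - 147 = 76 tonnes
Effective payload = max payload * fill factor
= 76 * 0.91
= 69.16 tonnes


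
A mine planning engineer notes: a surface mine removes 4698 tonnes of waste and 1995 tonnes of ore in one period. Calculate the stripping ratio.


Stripping ratio = waste tonnage / ore tonnage
= 4698 / 1995
= 2.3549

2.3549


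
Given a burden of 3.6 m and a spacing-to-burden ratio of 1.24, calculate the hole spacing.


4.464 m

Spacing = burden * ratio
= 3.6 * 1.24
= 4.464 m


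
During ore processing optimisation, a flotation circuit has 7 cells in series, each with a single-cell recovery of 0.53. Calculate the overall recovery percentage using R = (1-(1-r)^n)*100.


99.4934%

Complement of single-cell recovery:
1 - r = 1 - 0.53 = 0.47
Raise to power n:
(1 - r)^7 = 0.47^7 = 0.005066231205
Overall recovery:
R = (1 - 0.005066231205) * 100
= 99.4934%


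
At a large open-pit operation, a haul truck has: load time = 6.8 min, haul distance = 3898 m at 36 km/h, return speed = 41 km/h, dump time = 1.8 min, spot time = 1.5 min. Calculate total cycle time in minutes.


Convert haul speed to m/min: 36 * 1000/60 = 600 m/min
Haul time = 3898 / 600 = 6.496666667 min
Convert return speed to m/min: 41 * 1000/60 = 683.3333333 m/min
Return time = 3898 / 683.3333333 = 5.704390244 min
Total cycle time:
= 6.8 + 6.496666667 + 1.8 + 5.704390244 + 1.5
= 22.3011 min

22.3011 min


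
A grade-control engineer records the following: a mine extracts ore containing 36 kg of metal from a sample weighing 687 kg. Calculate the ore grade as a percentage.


5.2402%

Ore grade = (metal mass / ore mass) * 100
= (36 / 687) * 100
= 0.05240174672 * 100
= 5.2402%


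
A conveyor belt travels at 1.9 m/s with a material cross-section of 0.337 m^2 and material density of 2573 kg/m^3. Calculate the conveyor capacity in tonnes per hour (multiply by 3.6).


Volumetric flow = speed * area
= 1.9 * 0.337 = 0.6403 m^3/s
Mass flow = volumetric * density
= 0.6403 * 2573 = 1647.4919 kg/s
Convert to t/h: multiply by 3.6
Capacity = 1647.4919 * 3.6
= 5930.9708 t/h

5930.9708 t/h


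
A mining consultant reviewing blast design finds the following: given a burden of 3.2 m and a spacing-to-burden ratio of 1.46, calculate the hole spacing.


Spacing = burden * ratio
= 3.2 * 1.46
= 4.672 m

4.672 m


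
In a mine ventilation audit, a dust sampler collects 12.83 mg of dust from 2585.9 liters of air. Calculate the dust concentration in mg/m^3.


4.9615 mg/m^3

Convert liters to m^3: 1 m^3 = 1000 L
Concentration = mass / volume * 1000
= 12.83 / 2585.9 * 1000
= 0.004961522101 * 1000
= 4.9615 mg/m^3


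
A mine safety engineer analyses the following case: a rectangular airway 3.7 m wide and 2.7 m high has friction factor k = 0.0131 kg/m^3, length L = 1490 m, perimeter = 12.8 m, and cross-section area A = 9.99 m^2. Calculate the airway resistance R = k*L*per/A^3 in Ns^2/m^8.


0.2506 Ns^2/m^8

Compute the numerator:
k * L * per = 0.0131 * 1490 * 12.8
= 249.8432
Compute the denominator:
A^3 = 9.99^3 = 997.002999
Resistance:
R = 249.8432 / 997.002999
= 0.2506 Ns^2/m^8


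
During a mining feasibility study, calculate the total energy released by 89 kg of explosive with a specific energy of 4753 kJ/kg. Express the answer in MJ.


423.017 MJ

Energy = mass * specific_energy / 1000
= 89 * 4753 / 1000
= 423017 / 1000
= 423.017 MJ


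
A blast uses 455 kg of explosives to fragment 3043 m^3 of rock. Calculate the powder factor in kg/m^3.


Powder factor = explosive mass / rock volume
= 455 / 3043
= 0.1495 kg/m^3

0.1495 kg/m^3


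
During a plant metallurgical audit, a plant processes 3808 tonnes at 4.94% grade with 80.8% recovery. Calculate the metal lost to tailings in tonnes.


Total metal in feed:
= 3808 * 4.94 / 100 = 188.1152 tonnes
Metal recovered:
= 188.1152 * 80.8 / 100 = 151.9970816 tonnes
Metal lost to tailings:
= 188.1152 - 151.9970816
= 36.1181 tonnes

36.1181 tonnes


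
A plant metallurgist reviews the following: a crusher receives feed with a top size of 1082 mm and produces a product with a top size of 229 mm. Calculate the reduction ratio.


Reduction ratio = feed size / product size
= 1082 / 229
= 4.7249

4.7249


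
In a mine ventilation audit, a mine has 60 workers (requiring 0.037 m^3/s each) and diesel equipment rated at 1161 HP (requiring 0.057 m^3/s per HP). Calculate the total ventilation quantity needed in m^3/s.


Airflow for workers:
Q_people = 60 * 0.037 = 2.22 m^3/s
Airflow for diesel equipment:
Q_diesel = 1161 * 0.057 = 66.177 m^3/s
Total ventilation:
Q_total = 2.22 + 66.177
= 68.397 m^3/s

68.397 m^3/s


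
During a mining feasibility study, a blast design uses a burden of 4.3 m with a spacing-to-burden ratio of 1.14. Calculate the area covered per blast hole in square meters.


21.0786 m^2

First, find the spacing:
Spacing = burden * ratio = 4.3 * 1.14
= 4.902 m
Then, calculate the area:
Area = burden * spacing = 4.3 * 4.902
= 21.0786 m^2


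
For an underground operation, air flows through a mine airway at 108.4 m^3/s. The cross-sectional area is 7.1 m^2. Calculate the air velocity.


15.2676 m/s

Velocity = flow rate / cross-sectional area
= 108.4 / 7.1
= 15.2676 m/s


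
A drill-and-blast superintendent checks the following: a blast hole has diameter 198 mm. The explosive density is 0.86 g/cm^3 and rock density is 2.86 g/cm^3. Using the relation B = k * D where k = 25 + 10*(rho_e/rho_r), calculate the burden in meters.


5.5454 m

First, compute k:
rho_e / rho_r = 0.86 / 2.86 = 0.3006993007
k = 25 + 10 * 0.3006993007 = 28.00699301
Then, compute burden:
B = k * D / 1000 = 28.00699301 * 198 / 1000
= 5545.384615 / 1000
= 5.5454 m


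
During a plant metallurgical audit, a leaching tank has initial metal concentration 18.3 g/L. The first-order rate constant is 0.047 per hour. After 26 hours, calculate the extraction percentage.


Compute the exponent:
-k * t = -0.047 * 26 = -1.222
Remaining concentration:
C = 18.3 * exp(-1.222)
= 18.3 * 0.2946402967
= 5.391917429 g/L
Extracted = 18.3 - 5.391917429 = 12.90808257 g/L
Extraction % = 12.90808257 / 18.3 * 100
= 70.536%

70.536%


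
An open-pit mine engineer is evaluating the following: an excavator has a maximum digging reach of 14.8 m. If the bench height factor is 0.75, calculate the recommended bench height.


Bench height = reach * factor
= 14.8 * 0.75
= 11.1 m

11.1 m


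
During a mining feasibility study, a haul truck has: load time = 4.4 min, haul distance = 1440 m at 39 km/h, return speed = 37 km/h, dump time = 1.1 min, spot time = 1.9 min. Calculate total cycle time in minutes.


11.9505 min

Convert haul speed to m/min: 39 * 1000/60 = 650 m/min
Haul time = 1440 / 650 = 2.215384615 min
Convert return speed to m/min: 37 * 1000/60 = 616.6666667 m/min
Return time = 1440 / 616.6666667 = 2.335135135 min
Total cycle time:
= 4.4 + 2.215384615 + 1.1 + 2.335135135 + 1.9
= 11.9505 min


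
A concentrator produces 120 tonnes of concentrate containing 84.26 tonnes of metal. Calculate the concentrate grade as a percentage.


70.2167%

Grade = (metal in concentrate / concentrate mass) * 100
= (84.26 / 120) * 100
= 0.7021666667 * 100
= 70.2167%


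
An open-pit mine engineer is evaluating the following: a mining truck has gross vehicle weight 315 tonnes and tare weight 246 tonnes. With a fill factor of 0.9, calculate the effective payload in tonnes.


62.1 tonnes

Maximum payload = gross - tare
= 315 - 246 = 69 tonnes
Effective payload = max payload * fill factor
= 69 * 0.9
= 62.1 tonnes


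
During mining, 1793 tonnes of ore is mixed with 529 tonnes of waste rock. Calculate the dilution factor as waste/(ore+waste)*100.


Total material = ore + waste
= 1793 + 529 = 2322 tonnes
Dilution = waste / total * 100
= 529 / 2322 * 100
= 0.2278208441 * 100
= 22.7821%

22.7821%


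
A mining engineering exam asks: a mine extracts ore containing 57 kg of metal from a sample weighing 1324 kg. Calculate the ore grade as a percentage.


Ore grade = (metal mass / ore mass) * 100
= (57 / 1324) * 100
= 0.04305135952 * 100
= 4.3051%

4.3051%


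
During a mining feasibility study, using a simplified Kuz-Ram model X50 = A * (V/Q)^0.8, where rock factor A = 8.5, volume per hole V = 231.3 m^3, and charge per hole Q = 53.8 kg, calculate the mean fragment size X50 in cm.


Compute V/Q:
V/Q = 231.3 / 53.8 = 4.299256506
Raise to the power 0.8:
(V/Q)^0.8 = 4.299256506^0.8 = 3.211549984
Multiply by A:
X50 = 8.5 * 3.211549984
= 27.2982 cm

27.2982 cm


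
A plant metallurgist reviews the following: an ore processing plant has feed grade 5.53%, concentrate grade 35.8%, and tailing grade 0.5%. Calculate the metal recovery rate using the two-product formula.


Using the two-product formula:
R = 100 * c * (f - t) / (f * (c - t))
Numerator = 100 * 35.8 * (5.53 - 0.5)
= 100 * 35.8 * 5.03
= 18007.4
Denominator = 5.53 * (35.8 - 0.5)
= 5.53 * 35.3
= 195.209
R = 18007.4 / 195.209
= 92.2468%

92.2468%


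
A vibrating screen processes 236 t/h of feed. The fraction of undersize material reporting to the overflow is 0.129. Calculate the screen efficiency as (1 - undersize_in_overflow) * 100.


87.1%

Screen efficiency = (1 - fraction of undersize in overflow) * 100
= (1 - 0.129) * 100
= 0.871 * 100
= 87.1%


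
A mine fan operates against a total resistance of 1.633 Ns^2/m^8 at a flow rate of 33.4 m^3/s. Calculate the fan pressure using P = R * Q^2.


1821.7095 Pa

Compute Q^2:
Q^2 = 33.4^2 = 1115.56
Compute pressure:
P = R * Q^2 = 1.633 * 1115.56
= 1821.7095 Pa


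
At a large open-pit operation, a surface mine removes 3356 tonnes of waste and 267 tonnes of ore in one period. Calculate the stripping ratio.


12.5693

Stripping ratio = waste tonnage / ore tonnage
= 3356 / 267
= 12.5693


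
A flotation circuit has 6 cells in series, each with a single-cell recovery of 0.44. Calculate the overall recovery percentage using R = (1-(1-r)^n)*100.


96.9159%

Complement of single-cell recovery:
1 - r = 1 - 0.44 = 0.56
Raise to power n:
(1 - r)^6 = 0.56^6 = 0.03084097946
Overall recovery:
R = (1 - 0.03084097946) * 100
= 96.9159%


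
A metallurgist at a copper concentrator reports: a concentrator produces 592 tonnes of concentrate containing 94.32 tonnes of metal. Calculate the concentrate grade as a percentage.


15.9324%

Grade = (metal in concentrate / concentrate mass) * 100
= (94.32 / 592) * 100
= 0.1593243243 * 100
= 15.9324%


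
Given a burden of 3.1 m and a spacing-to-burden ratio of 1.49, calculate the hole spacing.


Spacing = burden * ratio
= 3.1 * 1.49
= 4.619 m

4.619 m


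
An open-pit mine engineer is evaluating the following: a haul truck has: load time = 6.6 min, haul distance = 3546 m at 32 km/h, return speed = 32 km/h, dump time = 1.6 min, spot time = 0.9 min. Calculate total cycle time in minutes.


22.3975 min

Convert haul speed to m/min: 32 * 1000/60 = 533.3333333 m/min
Haul time = 3546 / 533.3333333 = 6.64875 min
Convert return speed to m/min: 32 * 1000/60 = 533.3333333 m/min
Return time = 3546 / 533.3333333 = 6.64875 min
Total cycle time:
= 6.6 + 6.64875 + 1.6 + 6.64875 + 0.9
= 22.3975 min


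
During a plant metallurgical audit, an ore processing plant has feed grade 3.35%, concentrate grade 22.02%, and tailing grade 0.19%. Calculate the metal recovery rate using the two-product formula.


95.1494%

Using the two-product formula:
R = 100 * c * (f - t) / (f * (c - t))
Numerator = 100 * 22.02 * (3.35 - 0.19)
= 100 * 22.02 * 3.16
= 6958.32
Denominator = 3.35 * (22.02 - 0.19)
= 3.35 * 21.83
= 73.1305
R = 6958.32 / 73.1305
= 95.1494%


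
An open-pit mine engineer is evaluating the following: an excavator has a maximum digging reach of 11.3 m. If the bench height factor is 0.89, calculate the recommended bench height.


Bench height = reach * factor
= 11.3 * 0.89
= 10.057 m

10.057 m


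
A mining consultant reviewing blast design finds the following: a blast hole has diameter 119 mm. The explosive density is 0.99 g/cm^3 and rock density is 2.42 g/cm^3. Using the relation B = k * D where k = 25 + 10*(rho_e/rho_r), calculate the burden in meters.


First, compute k:
rho_e / rho_r = 0.99 / 2.42 = 0.4090909091
k = 25 + 10 * 0.4090909091 = 29.09090909
Then, compute burden:
B = k * D / 1000 = 29.09090909 * 119 / 1000
= 3461.818182 / 1000
= 3.4618 m

3.4618 m


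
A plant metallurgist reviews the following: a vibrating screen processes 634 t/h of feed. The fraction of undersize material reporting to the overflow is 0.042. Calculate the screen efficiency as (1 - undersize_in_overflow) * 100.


95.8%

Screen efficiency = (1 - fraction of undersize in overflow) * 100
= (1 - 0.042) * 100
= 0.958 * 100
= 95.8%


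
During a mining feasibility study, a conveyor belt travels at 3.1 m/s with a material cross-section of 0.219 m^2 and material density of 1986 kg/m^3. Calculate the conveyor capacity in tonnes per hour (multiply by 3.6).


4853.8634 t/h

Volumetric flow = speed * area
= 3.1 * 0.219 = 0.6789 m^3/s
Mass flow = volumetric * density
= 0.6789 * 1986 = 1348.2954 kg/s
Convert to t/h: multiply by 3.6
Capacity = 1348.2954 * 3.6
= 4853.8634 t/h


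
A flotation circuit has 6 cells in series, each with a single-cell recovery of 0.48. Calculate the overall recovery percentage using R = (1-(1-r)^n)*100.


Complement of single-cell recovery:
1 - r = 1 - 0.48 = 0.52
Raise to power n:
(1 - r)^6 = 0.52^6 = 0.01977060966
Overall recovery:
R = (1 - 0.01977060966) * 100
= 98.0229%

98.0229%


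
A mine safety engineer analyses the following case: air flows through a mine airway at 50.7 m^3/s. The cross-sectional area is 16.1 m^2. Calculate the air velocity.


Velocity = flow rate / cross-sectional area
= 50.7 / 16.1
= 3.1491 m/s

3.1491 m/s


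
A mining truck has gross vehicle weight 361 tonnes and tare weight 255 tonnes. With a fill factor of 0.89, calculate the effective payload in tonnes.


94.34 tonnes

Maximum payload = gross - tare
= 361 - 255 = 106 tonnes
Effective payload = max payload * fill factor
= 106 * 0.89
= 94.34 tonnes


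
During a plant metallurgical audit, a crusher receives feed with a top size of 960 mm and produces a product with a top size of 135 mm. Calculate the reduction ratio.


Reduction ratio = feed size / product size
= 960 / 135
= 7.1111

7.1111


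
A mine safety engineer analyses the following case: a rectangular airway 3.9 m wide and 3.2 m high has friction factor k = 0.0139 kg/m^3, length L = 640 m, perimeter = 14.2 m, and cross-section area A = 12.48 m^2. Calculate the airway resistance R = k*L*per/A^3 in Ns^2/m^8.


0.065 Ns^2/m^8

Compute the numerator:
k * L * per = 0.0139 * 640 * 14.2
= 126.3232
Compute the denominator:
A^3 = 12.48^3 = 1943.764992
Resistance:
R = 126.3232 / 1943.764992
= 0.065 Ns^2/m^8


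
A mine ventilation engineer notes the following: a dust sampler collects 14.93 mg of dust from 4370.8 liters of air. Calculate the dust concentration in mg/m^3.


3.4159 mg/m^3

Convert liters to m^3: 1 m^3 = 1000 L
Concentration = mass / volume * 1000
= 14.93 / 4370.8 * 1000
= 0.003415850645 * 1000
= 3.4159 mg/m^3


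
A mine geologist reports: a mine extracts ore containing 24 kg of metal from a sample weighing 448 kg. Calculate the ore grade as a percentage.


5.3571%

Ore grade = (metal mass / ore mass) * 100
= (24 / 448) * 100
= 0.05357142857 * 100
= 5.3571%


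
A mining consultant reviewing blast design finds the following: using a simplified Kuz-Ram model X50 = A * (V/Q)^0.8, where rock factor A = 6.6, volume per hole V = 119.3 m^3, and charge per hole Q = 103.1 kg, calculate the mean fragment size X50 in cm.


7.4174 cm

Compute V/Q:
V/Q = 119.3 / 103.1 = 1.157129001
Raise to the power 0.8:
(V/Q)^0.8 = 1.157129001^0.8 = 1.123842425
Multiply by A:
X50 = 6.6 * 1.123842425
= 7.4174 cm


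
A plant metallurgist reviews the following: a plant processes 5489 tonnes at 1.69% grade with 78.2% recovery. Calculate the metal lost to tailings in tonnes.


20.2226 tonnes

Total metal in feed:
= 5489 * 1.69 / 100 = 92.7641 tonnes
Metal recovered:
= 92.7641 * 78.2 / 100 = 72.5415262 tonnes
Metal lost to tailings:
= 92.7641 - 72.5415262
= 20.2226 tonnes


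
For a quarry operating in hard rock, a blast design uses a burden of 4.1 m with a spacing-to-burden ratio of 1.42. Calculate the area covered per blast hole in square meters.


First, find the spacing:
Spacing = burden * ratio = 4.1 * 1.42
= 5.822 m
Then, calculate the area:
Area = burden * spacing = 4.1 * 5.822
= 23.8702 m^2

23.8702 m^2


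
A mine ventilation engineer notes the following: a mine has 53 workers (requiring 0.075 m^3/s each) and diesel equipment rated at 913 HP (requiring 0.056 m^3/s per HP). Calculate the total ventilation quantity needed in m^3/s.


Airflow for workers:
Q_people = 53 * 0.075 = 3.975 m^3/s
Airflow for diesel equipment:
Q_diesel = 913 * 0.056 = 51.128 m^3/s
Total ventilation:
Q_total = 3.975 + 51.128
= 55.103 m^3/s

55.103 m^3/s


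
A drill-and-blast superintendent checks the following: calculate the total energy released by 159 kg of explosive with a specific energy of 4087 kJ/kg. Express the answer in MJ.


649.833 MJ

Energy = mass * specific_energy / 1000
= 159 * 4087 / 1000
= 649833 / 1000
= 649.833 MJ


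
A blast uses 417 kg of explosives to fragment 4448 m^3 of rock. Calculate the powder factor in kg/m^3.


Powder factor = explosive mass / rock volume
= 417 / 4448
= 0.0938 kg/m^3

0.0938 kg/m^3


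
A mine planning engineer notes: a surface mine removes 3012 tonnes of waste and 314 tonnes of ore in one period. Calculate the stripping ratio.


Stripping ratio = waste tonnage / ore tonnage
= 3012 / 314
= 9.5924

9.5924


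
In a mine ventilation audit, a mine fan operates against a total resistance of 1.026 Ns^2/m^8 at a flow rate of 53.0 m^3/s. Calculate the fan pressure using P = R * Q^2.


2882.034 Pa

Compute Q^2:
Q^2 = 53.0^2 = 2809.0
Compute pressure:
P = R * Q^2 = 1.026 * 2809.0
= 2882.034 Pa


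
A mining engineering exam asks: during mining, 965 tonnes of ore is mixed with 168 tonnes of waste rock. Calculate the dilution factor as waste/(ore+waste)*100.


Total material = ore + waste
= 965 + 168 = 1133 tonnes
Dilution = waste / total * 100
= 168 / 1133 * 100
= 0.1482789056 * 100
= 14.8279%

14.8279%


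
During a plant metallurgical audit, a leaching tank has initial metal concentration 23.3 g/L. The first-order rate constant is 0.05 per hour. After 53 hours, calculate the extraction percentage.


Compute the exponent:
-k * t = -0.05 * 53 = -2.65
Remaining concentration:
C = 23.3 * exp(-2.65)
= 23.3 * 0.07065121306
= 1.646173264 g/L
Extracted = 23.3 - 1.646173264 = 21.65382674 g/L
Extraction % = 21.65382674 / 23.3 * 100
= 92.9349%

92.9349%


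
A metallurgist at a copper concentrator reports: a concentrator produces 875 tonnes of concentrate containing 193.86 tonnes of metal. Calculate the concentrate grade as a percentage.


Grade = (metal in concentrate / concentrate mass) * 100
= (193.86 / 875) * 100
= 0.2215542857 * 100
= 22.1554%

22.1554%


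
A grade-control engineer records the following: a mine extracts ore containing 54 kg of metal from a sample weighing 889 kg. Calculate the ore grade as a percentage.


Ore grade = (metal mass / ore mass) * 100
= (54 / 889) * 100
= 0.0607424072 * 100
= 6.0742%

6.0742%


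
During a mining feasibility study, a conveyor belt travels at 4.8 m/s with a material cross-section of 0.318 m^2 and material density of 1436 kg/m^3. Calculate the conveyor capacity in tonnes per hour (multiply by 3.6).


Volumetric flow = speed * area
= 4.8 * 0.318 = 1.5264 m^3/s
Mass flow = volumetric * density
= 1.5264 * 1436 = 2191.9104 kg/s
Convert to t/h: multiply by 3.6
Capacity = 2191.9104 * 3.6
= 7890.8774 t/h

7890.8774 t/h


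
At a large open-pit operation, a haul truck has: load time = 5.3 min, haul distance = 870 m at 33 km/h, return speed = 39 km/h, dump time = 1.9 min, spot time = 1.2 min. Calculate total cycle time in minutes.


11.3203 min

Convert haul speed to m/min: 33 * 1000/60 = 550 m/min
Haul time = 870 / 550 = 1.581818182 min
Convert return speed to m/min: 39 * 1000/60 = 650 m/min
Return time = 870 / 650 = 1.338461538 min
Total cycle time:
= 5.3 + 1.581818182 + 1.9 + 1.338461538 + 1.2
= 11.3203 min


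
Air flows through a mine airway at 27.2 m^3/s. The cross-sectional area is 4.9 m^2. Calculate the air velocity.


Velocity = flow rate / cross-sectional area
= 27.2 / 4.9
= 5.551 m/s

5.551 m/s


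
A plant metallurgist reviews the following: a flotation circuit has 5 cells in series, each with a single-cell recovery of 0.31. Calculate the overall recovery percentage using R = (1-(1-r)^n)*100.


Complement of single-cell recovery:
1 - r = 1 - 0.31 = 0.69
Raise to power n:
(1 - r)^5 = 0.69^5 = 0.1564031349
Overall recovery:
R = (1 - 0.1564031349) * 100
= 84.3597%

84.3597%


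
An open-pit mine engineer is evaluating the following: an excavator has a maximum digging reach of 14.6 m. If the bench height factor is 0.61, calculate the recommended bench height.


8.906 m

Bench height = reach * factor
= 14.6 * 0.61
= 8.906 m


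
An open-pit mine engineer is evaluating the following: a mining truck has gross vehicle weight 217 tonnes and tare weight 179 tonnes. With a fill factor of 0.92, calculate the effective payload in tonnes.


Maximum payload = gross - tare
= 217 - 179 = 38 tonnes
Effective payload = max payload * fill factor
= 38 * 0.92
= 34.96 tonnes

34.96 tonnes


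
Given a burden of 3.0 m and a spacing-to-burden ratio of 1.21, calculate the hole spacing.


3.63 m

Spacing = burden * ratio
= 3.0 * 1.21
= 3.63 m


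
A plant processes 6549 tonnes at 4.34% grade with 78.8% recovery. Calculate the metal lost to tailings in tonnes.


Total metal in feed:
= 6549 * 4.34 / 100 = 284.2266 tonnes
Metal recovered:
= 284.2266 * 78.8 / 100 = 223.9705608 tonnes
Metal lost to tailings:
= 284.2266 - 223.9705608
= 60.256 tonnes

60.256 tonnes


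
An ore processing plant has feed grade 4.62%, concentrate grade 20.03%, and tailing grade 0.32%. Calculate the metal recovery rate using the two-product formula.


94.5847%

Using the two-product formula:
R = 100 * c * (f - t) / (f * (c - t))
Numerator = 100 * 20.03 * (4.62 - 0.32)
= 100 * 20.03 * 4.3
= 8612.9
Denominator = 4.62 * (20.03 - 0.32)
= 4.62 * 19.71
= 91.0602
R = 8612.9 / 91.0602
= 94.5847%


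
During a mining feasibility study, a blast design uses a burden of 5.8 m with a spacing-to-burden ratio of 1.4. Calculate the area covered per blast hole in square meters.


47.096 m^2

First, find the spacing:
Spacing = burden * ratio = 5.8 * 1.4
= 8.12 m
Then, calculate the area:
Area = burden * spacing = 5.8 * 8.12
= 47.096 m^2


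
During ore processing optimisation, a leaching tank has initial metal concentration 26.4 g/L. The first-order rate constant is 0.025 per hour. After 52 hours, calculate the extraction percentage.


Compute the exponent:
-k * t = -0.025 * 52 = -1.3
Remaining concentration:
C = 26.4 * exp(-1.3)
= 26.4 * 0.272531793
= 7.194839336 g/L
Extracted = 26.4 - 7.194839336 = 19.20516066 g/L
Extraction % = 19.20516066 / 26.4 * 100
= 72.7468%

72.7468%


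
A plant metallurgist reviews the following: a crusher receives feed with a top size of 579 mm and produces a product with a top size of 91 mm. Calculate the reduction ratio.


6.3626

Reduction ratio = feed size / product size
= 579 / 91
= 6.3626


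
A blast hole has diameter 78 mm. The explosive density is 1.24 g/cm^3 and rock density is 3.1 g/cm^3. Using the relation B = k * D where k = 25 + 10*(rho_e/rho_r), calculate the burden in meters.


First, compute k:
rho_e / rho_r = 1.24 / 3.1 = 0.4
k = 25 + 10 * 0.4 = 29
Then, compute burden:
B = k * D / 1000 = 29 * 78 / 1000
= 2262 / 1000
= 2.262 m

2.262 m


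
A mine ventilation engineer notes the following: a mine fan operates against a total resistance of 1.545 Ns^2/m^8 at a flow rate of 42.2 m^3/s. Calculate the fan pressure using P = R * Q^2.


Compute Q^2:
Q^2 = 42.2^2 = 1780.84
Compute pressure:
P = R * Q^2 = 1.545 * 1780.84
= 2751.3978 Pa

2751.3978 Pa


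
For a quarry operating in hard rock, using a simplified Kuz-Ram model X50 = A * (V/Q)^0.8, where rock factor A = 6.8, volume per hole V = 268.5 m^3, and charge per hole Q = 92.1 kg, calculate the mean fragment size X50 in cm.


Compute V/Q:
V/Q = 268.5 / 92.1 = 2.915309446
Raise to the power 0.8:
(V/Q)^0.8 = 2.915309446^0.8 = 2.353681685
Multiply by A:
X50 = 6.8 * 2.353681685
= 16.005 cm

16.005 cm


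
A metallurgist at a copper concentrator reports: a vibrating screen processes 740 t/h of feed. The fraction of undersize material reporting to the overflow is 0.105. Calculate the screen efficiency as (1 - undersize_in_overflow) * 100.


89.5%

Screen efficiency = (1 - fraction of undersize in overflow) * 100
= (1 - 0.105) * 100
= 0.895 * 100
= 89.5%


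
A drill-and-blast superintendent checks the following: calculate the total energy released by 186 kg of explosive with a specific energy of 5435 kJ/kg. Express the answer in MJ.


1010.91 MJ

Energy = mass * specific_energy / 1000
= 186 * 5435 / 1000
= 1010910 / 1000
= 1010.91 MJ


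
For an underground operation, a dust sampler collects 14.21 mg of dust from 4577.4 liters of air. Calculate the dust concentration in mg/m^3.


Convert liters to m^3: 1 m^3 = 1000 L
Concentration = mass / volume * 1000
= 14.21 / 4577.4 * 1000
= 0.0031043824 * 1000
= 3.1044 mg/m^3

3.1044 mg/m^3


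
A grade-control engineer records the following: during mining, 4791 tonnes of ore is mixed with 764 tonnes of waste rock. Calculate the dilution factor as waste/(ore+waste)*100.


Total material = ore + waste
= 4791 + 764 = 5555 tonnes
Dilution = waste / total * 100
= 764 / 5555 * 100
= 0.1375337534 * 100
= 13.7534%

13.7534%


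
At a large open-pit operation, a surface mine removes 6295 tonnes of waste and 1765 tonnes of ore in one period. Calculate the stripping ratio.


Stripping ratio = waste tonnage / ore tonnage
= 6295 / 1765
= 3.5666

3.5666


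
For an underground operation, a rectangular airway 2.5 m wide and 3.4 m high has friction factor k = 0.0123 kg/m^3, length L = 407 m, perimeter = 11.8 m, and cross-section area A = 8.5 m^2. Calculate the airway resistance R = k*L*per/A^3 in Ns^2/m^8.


0.0962 Ns^2/m^8

Compute the numerator:
k * L * per = 0.0123 * 407 * 11.8
= 59.07198
Compute the denominator:
A^3 = 8.5^3 = 614.125
Resistance:
R = 59.07198 / 614.125
= 0.0962 Ns^2/m^8


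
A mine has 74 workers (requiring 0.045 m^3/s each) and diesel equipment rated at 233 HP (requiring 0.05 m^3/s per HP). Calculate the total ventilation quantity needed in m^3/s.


14.98 m^3/s

Airflow for workers:
Q_people = 74 * 0.045 = 3.33 m^3/s
Airflow for diesel equipment:
Q_diesel = 233 * 0.05 = 11.65 m^3/s
Total ventilation:
Q_total = 3.33 + 11.65
= 14.98 m^3/s


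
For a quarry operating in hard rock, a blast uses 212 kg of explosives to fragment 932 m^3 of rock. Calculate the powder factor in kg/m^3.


Powder factor = explosive mass / rock volume
= 212 / 932
= 0.2275 kg/m^3

0.2275 kg/m^3


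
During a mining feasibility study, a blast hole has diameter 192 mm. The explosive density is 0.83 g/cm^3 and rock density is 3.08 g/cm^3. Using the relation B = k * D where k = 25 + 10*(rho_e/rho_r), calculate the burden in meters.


5.3174 m

First, compute k:
rho_e / rho_r = 0.83 / 3.08 = 0.2694805195
k = 25 + 10 * 0.2694805195 = 27.69480519
Then, compute burden:
B = k * D / 1000 = 27.69480519 * 192 / 1000
= 5317.402597 / 1000
= 5.3174 m


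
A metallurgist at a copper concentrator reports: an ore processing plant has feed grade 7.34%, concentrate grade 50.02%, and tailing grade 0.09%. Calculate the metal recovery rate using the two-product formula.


98.9519%

Using the two-product formula:
R = 100 * c * (f - t) / (f * (c - t))
Numerator = 100 * 50.02 * (7.34 - 0.09)
= 100 * 50.02 * 7.25
= 36264.5
Denominator = 7.34 * (50.02 - 0.09)
= 7.34 * 49.93
= 366.4862
R = 36264.5 / 366.4862
= 98.9519%


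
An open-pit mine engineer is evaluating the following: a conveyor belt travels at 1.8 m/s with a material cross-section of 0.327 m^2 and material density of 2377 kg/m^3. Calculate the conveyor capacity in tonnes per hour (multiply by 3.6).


5036.7679 t/h

Volumetric flow = speed * area
= 1.8 * 0.327 = 0.5886 m^3/s
Mass flow = volumetric * density
= 0.5886 * 2377 = 1399.1022 kg/s
Convert to t/h: multiply by 3.6
Capacity = 1399.1022 * 3.6
= 5036.7679 t/h


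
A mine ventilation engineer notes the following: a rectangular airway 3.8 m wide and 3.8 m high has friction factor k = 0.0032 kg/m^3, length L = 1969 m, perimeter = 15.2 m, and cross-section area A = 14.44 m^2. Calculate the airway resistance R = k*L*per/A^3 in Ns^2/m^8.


Compute the numerator:
k * L * per = 0.0032 * 1969 * 15.2
= 95.77216
Compute the denominator:
A^3 = 14.44^3 = 3010.936384
Resistance:
R = 95.77216 / 3010.936384
= 0.0318 Ns^2/m^8

0.0318 Ns^2/m^8


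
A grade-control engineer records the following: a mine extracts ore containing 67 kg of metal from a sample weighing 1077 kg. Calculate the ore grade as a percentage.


6.221%

Ore grade = (metal mass / ore mass) * 100
= (67 / 1077) * 100
= 0.06220984215 * 100
= 6.221%


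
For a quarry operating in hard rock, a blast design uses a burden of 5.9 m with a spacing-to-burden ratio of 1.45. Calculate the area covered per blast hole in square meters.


50.4745 m^2

First, find the spacing:
Spacing = burden * ratio = 5.9 * 1.45
= 8.555 m
Then, calculate the area:
Area = burden * spacing = 5.9 * 8.555
= 50.4745 m^2


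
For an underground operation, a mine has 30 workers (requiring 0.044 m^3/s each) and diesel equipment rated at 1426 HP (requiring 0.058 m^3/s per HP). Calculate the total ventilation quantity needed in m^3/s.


84.028 m^3/s

Airflow for workers:
Q_people = 30 * 0.044 = 1.32 m^3/s
Airflow for diesel equipment:
Q_diesel = 1426 * 0.058 = 82.708 m^3/s
Total ventilation:
Q_total = 1.32 + 82.708
= 84.028 m^3/s
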